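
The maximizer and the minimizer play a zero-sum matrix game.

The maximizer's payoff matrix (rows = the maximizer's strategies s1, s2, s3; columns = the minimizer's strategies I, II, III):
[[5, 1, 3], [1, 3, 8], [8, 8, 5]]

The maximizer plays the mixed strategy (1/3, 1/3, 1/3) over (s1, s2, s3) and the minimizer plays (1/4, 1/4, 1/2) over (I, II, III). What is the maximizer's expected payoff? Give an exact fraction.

29/6

Against (1/4, 1/4, 1/2), each row's expected payoff is s1: 3; s2: 5; s3: 13/2.
Taking the (1/3, 1/3, 1/3)-weighted average: (1/3)·(3) + (1/3)·(5) + (1/3)·(13/2) = 29/6.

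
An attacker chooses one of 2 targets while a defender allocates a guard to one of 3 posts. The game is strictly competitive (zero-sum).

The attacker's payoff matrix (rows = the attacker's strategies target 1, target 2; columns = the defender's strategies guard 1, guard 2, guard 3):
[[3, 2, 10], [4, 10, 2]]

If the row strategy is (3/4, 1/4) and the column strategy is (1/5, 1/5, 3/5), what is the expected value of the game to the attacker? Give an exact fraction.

25/4

Against (1/5, 1/5, 3/5), each row's expected payoff is target 1: 7; target 2: 4.
Taking the (3/4, 1/4)-weighted average: (3/4)·(7) + (1/4)·(4) = 25/4.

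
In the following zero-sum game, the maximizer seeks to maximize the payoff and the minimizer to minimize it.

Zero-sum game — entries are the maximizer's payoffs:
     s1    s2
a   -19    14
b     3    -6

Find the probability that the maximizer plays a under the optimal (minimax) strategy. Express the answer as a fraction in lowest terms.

Row minima are -19 and -6, so the maximizer's maximin is -6; column maxima are 3 and 14, so the minimizer's minimax is 3. These differ, so the equilibrium is in mixed strategies.
Let the maximizer play a with probability p. The minimizer is indifferent when −19p + 3(1−p) = 14p − 6(1−p), giving p = 3/14.

3/14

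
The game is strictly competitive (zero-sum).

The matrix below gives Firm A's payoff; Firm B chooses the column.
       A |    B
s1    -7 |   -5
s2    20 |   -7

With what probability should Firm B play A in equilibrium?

Row minima are -7 and -7, so Firm A's maximin is -7; column maxima are 20 and -5, so Firm B's minimax is -5. These differ, so the equilibrium is in mixed strategies.
Let Firm B play A with probability q. Firm A is indifferent when −7q − 5(1−q) = 20q − 7(1−q), giving q = 2/29.

2/29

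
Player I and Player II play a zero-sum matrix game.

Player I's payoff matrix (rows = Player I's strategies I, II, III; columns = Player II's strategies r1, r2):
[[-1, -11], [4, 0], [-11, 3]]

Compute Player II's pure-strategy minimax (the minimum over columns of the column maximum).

The worst case (largest entry) in each column is r1: 4, r2: 3.
The best (smallest) of these is 3.

3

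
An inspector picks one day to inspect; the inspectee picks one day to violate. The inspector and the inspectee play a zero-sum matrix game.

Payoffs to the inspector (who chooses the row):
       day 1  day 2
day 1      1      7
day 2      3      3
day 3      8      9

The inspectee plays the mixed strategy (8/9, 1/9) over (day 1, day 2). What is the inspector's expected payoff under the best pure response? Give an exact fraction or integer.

day 1: (1)·(8/9) + (7)·(1/9) = 5/3.
day 2: (3)·(8/9) + (3)·(1/9) = 3.
day 3: (8)·(8/9) + (9)·(1/9) = 73/9.
The best pure response is day 3 with expected payoff 73/9.

73/9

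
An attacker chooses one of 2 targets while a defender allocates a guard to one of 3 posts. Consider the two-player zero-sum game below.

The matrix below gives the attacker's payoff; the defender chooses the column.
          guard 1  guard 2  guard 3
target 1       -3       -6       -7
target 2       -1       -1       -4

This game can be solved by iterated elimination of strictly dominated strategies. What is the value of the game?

Column guard 1 is strictly dominated by guard 3 for the defender (-7<-3, -4<-1); eliminate guard 1.
Row target 1 is strictly dominated by row target 2 (-1>-6, -4>-7); eliminate target 1.
Column guard 2 is strictly dominated by guard 3 for the defender (-4<-1); eliminate guard 2.
Only (target 2, guard 3) remains, with payoff -4.

-4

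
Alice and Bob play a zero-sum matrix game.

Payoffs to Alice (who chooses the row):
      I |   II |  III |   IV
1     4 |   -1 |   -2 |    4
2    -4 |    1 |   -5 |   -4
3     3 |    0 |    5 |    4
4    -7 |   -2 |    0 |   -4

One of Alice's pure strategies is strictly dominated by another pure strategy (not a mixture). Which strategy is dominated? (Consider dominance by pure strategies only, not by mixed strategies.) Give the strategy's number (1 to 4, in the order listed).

4

Compare 4 with 3: 3 > -7, 0 > -2, 5 > 0, 4 > -4.
So 3 strictly dominates 4 for Alice; 4 is strictly dominated.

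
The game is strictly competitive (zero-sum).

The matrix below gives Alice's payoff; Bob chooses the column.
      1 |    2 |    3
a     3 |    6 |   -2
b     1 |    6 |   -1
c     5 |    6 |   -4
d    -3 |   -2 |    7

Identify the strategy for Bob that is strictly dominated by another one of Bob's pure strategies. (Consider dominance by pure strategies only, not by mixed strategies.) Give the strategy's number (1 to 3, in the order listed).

Bob prefers columns that give Alice less. Compare 2 with 1: 3 < 6, 1 < 6, 5 < 6, -3 < -2.
So 1 strictly dominates 2 for Bob; 2 is strictly dominated.

2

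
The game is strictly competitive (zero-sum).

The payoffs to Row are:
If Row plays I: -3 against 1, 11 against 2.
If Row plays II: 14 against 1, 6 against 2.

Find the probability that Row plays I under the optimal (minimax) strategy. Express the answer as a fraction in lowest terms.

4/11

Row minima are -3 and 6, so Row's maximin is 6; column maxima are 14 and 11, so Column's minimax is 11. These differ, so the equilibrium is in mixed strategies.
Let Row play I with probability p. Column is indifferent when −3p + 14(1−p) = 11p + 6(1−p), giving p = 4/11.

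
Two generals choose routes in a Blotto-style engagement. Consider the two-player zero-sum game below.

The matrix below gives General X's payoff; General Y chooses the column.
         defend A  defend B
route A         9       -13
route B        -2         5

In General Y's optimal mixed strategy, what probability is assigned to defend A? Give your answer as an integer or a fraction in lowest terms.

18/29

Row minima are -13 and -2, so General X's maximin is -2; column maxima are 9 and 5, so General Y's minimax is 5. These differ, so the equilibrium is in mixed strategies.
Let General Y play defend A with probability q. General X is indifferent when 9q − 13(1−q) = −2q + 5(1−q), giving q = 18/29.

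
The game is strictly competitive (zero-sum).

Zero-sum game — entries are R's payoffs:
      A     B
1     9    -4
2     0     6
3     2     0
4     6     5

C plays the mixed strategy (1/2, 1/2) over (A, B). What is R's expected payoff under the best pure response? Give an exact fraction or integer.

1: (9)·(1/2) + (-4)·(1/2) = 5/2.
2: (0)·(1/2) + (6)·(1/2) = 3.
3: (2)·(1/2) + (0)·(1/2) = 1.
4: (6)·(1/2) + (5)·(1/2) = 11/2.
The best pure response is 4 with expected payoff 11/2.

11/2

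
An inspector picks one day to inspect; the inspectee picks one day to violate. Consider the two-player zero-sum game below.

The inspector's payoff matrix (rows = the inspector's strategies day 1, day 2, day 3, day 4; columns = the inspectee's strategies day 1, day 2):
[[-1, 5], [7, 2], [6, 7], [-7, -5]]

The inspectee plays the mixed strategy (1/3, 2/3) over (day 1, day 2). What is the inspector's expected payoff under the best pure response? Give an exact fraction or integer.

day 1: (-1)·(1/3) + (5)·(2/3) = 3.
day 2: (7)·(1/3) + (2)·(2/3) = 11/3.
day 3: (6)·(1/3) + (7)·(2/3) = 20/3.
day 4: (-7)·(1/3) + (-5)·(2/3) = -17/3.
The best pure response is day 3 with expected payoff 20/3.

20/3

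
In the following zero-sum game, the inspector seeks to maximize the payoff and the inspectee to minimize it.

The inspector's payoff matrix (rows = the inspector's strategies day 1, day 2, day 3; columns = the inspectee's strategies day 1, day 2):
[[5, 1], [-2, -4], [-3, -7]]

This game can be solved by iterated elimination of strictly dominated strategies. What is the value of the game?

1

Column day 1 is strictly dominated by day 2 for the inspectee (1<5, -4<-2, -7<-3); eliminate day 1.
Row day 2 is strictly dominated by row day 1 (1>-4); eliminate day 2.
Row day 3 is strictly dominated by row day 1 (1>-7); eliminate day 3.
Only (day 1, day 2) remains, with payoff 1.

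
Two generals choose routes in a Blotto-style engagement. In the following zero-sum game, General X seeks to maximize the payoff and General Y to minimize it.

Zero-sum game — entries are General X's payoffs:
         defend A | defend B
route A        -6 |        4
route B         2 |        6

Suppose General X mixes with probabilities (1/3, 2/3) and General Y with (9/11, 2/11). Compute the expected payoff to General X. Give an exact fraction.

Against (9/11, 2/11), each row's expected payoff is route A: -46/11; route B: 30/11.
Taking the (1/3, 2/3)-weighted average: (1/3)·(-46/11) + (2/3)·(30/11) = 14/33.

14/33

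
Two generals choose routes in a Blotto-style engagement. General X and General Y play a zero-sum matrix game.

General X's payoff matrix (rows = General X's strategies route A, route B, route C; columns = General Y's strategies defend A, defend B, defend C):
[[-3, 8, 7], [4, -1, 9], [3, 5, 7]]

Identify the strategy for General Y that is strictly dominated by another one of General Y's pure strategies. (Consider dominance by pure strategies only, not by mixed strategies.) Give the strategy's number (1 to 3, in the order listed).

3

General Y prefers columns that give General X less. Compare defend C with defend A: -3 < 7, 4 < 9, 3 < 7.
So defend A strictly dominates defend C for General Y; defend C is strictly dominated.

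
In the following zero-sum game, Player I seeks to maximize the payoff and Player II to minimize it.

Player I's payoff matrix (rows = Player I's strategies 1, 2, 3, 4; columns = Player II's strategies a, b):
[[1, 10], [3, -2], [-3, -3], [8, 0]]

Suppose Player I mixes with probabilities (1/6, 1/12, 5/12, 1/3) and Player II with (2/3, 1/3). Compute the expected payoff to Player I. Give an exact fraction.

Against (2/3, 1/3), each row's expected payoff is 1: 4; 2: 4/3; 3: -3; 4: 16/3.
Taking the (1/6, 1/12, 5/12, 1/3)-weighted average: (1/6)·(4) + (1/12)·(4/3) + (5/12)·(-3) + (1/3)·(16/3) = 47/36.

47/36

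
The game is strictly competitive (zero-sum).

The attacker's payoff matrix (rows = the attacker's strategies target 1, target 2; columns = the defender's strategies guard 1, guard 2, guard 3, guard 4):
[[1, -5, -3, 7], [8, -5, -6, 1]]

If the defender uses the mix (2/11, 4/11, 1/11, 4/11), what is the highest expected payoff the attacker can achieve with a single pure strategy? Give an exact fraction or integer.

7/11

target 1: (1)·(2/11) + (-5)·(4/11) + (-3)·(1/11) + (7)·(4/11) = 7/11.
target 2: (8)·(2/11) + (-5)·(4/11) + (-6)·(1/11) + (1)·(4/11) = -6/11.
The best pure response is target 1 with expected payoff 7/11.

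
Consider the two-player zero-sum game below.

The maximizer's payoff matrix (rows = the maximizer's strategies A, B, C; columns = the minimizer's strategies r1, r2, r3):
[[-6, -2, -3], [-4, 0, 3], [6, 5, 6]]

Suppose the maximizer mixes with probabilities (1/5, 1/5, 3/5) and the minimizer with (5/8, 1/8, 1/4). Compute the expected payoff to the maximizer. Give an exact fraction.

Against (5/8, 1/8, 1/4), each row's expected payoff is A: -19/4; B: -7/4; C: 47/8.
Taking the (1/5, 1/5, 3/5)-weighted average: (1/5)·(-19/4) + (1/5)·(-7/4) + (3/5)·(47/8) = 89/40.

89/40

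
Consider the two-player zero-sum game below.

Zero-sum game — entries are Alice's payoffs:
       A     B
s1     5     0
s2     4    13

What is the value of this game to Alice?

Row minima are 0 and 4, so Alice's maximin is 4; column maxima are 5 and 13, so Bob's minimax is 5. These differ, so the equilibrium is in mixed strategies.
Let Alice play s1 with probability p. Bob is indifferent when 5p + 4(1−p) = 13(1−p), giving p = 9/14.
Let Bob play A with probability q. Alice is indifferent when 5q = 4q + 13(1−q), giving q = 13/14.
The value is 5·(13/14) + (0)·(1/14) = 65/14.

65/14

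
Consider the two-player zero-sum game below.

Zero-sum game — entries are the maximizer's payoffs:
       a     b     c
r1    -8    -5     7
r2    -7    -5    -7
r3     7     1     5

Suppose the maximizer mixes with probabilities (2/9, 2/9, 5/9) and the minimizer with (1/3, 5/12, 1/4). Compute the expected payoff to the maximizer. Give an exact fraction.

5/27

Against (1/3, 5/12, 1/4), each row's expected payoff is r1: -3; r2: -37/6; r3: 4.
Taking the (2/9, 2/9, 5/9)-weighted average: (2/9)·(-3) + (2/9)·(-37/6) + (5/9)·(4) = 5/27.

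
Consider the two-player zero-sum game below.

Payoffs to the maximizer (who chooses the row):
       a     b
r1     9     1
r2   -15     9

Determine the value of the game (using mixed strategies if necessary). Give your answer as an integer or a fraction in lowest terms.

Row minima are 1 and -15, so the maximizer's maximin is 1; column maxima are 9 and 9, so the minimizer's minimax is 9. These differ, so the equilibrium is in mixed strategies.
Let the maximizer play r1 with probability p. The minimizer is indifferent when 9p − 15(1−p) = p + 9(1−p), giving p = 3/4.
Let the minimizer play a with probability q. The maximizer is indifferent when 9q + (1−q) = −15q + 9(1−q), giving q = 1/4.
The value is 9·(1/4) + (1)·(3/4) = 3.

3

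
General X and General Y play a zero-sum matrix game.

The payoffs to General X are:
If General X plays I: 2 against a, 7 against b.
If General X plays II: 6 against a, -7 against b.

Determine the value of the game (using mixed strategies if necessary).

28/9

Row minima are 2 and -7, so General X's maximin is 2; column maxima are 6 and 7, so General Y's minimax is 6. These differ, so the equilibrium is in mixed strategies.
Let General X play I with probability p. General Y is indifferent when 2p + 6(1−p) = 7p − 7(1−p), giving p = 13/18.
Let General Y play a with probability q. General X is indifferent when 2q + 7(1−q) = 6q − 7(1−q), giving q = 7/9.
The value is 2·(7/9) + (7)·(2/9) = 28/9.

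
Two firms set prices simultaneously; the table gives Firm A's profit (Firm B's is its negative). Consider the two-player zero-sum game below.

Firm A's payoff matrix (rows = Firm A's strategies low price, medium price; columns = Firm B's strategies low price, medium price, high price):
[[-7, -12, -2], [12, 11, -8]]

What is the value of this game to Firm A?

Column low price is strictly dominated by medium price for Firm B (it gives Firm A more in every row).
The remaining 2×2 game on (low price, medium price) × (medium price, high price) has no saddle point. Let Firm A play low price with probability p; indifference gives −12p + 11(1−p) = −2p − 8(1−p), so p = 19/29.
Similarly Firm B's optimal q on medium price is 6/29, and the value is -12·(6/29) + (-2)·(23/29) = -118/29.

-118/29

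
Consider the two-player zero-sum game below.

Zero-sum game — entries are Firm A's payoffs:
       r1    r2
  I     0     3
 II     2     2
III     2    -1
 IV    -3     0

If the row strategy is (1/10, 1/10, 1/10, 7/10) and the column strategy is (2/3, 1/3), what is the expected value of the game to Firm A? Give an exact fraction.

-1

Against (2/3, 1/3), each row's expected payoff is I: 1; II: 2; III: 1; IV: -2.
Taking the (1/10, 1/10, 1/10, 7/10)-weighted average: (1/10)·(1) + (1/10)·(2) + (1/10)·(1) + (7/10)·(-2) = -1.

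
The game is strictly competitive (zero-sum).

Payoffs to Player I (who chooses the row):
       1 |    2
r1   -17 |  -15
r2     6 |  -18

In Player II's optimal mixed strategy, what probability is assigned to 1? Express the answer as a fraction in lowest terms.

Row minima are -17 and -18, so Player I's maximin is -17; column maxima are 6 and -15, so Player II's minimax is -15. These differ, so the equilibrium is in mixed strategies.
Let Player II play 1 with probability q. Player I is indifferent when −17q − 15(1−q) = 6q − 18(1−q), giving q = 3/26.

3/26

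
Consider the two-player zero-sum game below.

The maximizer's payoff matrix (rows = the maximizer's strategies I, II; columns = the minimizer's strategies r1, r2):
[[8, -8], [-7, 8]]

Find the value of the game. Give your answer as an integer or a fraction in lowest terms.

Row minima are -8 and -7, so the maximizer's maximin is -7; column maxima are 8 and 8, so the minimizer's minimax is 8. These differ, so the equilibrium is in mixed strategies.
Let the maximizer play I with probability p. The minimizer is indifferent when 8p − 7(1−p) = −8p + 8(1−p), giving p = 15/31.
Let the minimizer play r1 with probability q. The maximizer is indifferent when 8q − 8(1−q) = −7q + 8(1−q), giving q = 16/31.
The value is 8·(16/31) + (-8)·(15/31) = 8/31.

8/31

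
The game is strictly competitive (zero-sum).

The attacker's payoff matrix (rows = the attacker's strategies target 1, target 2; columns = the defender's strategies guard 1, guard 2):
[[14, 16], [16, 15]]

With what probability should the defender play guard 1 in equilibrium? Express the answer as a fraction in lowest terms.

1/3

Row minima are 14 and 15, so the attacker's maximin is 15; column maxima are 16 and 16, so the defender's minimax is 16. These differ, so the equilibrium is in mixed strategies.
Let the defender play guard 1 with probability q. The attacker is indifferent when 14q + 16(1−q) = 16q + 15(1−q), giving q = 1/3.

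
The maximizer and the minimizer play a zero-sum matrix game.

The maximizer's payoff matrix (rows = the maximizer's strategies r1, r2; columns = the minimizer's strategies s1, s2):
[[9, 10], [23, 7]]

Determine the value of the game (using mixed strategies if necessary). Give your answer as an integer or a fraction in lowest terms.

167/17

Row minima are 9 and 7, so the maximizer's maximin is 9; column maxima are 23 and 10, so the minimizer's minimax is 10. These differ, so the equilibrium is in mixed strategies.
Let the maximizer play r1 with probability p. The minimizer is indifferent when 9p + 23(1−p) = 10p + 7(1−p), giving p = 16/17.
Let the minimizer play s1 with probability q. The maximizer is indifferent when 9q + 10(1−q) = 23q + 7(1−q), giving q = 3/17.
The value is 9·(3/17) + (10)·(14/17) = 167/17.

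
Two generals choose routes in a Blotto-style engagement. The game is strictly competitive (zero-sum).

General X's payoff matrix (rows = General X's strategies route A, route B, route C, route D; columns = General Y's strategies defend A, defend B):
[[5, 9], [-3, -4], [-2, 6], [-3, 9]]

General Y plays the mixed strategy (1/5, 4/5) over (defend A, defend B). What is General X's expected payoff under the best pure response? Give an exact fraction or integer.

41/5

route A: (5)·(1/5) + (9)·(4/5) = 41/5.
route B: (-3)·(1/5) + (-4)·(4/5) = -19/5.
route C: (-2)·(1/5) + (6)·(4/5) = 22/5.
route D: (-3)·(1/5) + (9)·(4/5) = 33/5.
The best pure response is route A with expected payoff 41/5.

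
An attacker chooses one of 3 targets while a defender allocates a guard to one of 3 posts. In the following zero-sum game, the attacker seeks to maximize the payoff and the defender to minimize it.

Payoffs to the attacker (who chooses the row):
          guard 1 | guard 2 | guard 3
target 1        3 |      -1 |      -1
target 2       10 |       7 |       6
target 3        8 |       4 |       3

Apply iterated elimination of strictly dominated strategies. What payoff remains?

Column guard 1 is strictly dominated by guard 2 for the defender (-1<3, 7<10, 4<8); eliminate guard 1.
Row target 3 is strictly dominated by row target 2 (7>4, 6>3); eliminate target 3.
Row target 1 is strictly dominated by row target 2 (7>-1, 6>-1); eliminate target 1.
Column guard 2 is strictly dominated by guard 3 for the defender (6<7); eliminate guard 2.
Only (target 2, guard 3) remains, with payoff 6.

6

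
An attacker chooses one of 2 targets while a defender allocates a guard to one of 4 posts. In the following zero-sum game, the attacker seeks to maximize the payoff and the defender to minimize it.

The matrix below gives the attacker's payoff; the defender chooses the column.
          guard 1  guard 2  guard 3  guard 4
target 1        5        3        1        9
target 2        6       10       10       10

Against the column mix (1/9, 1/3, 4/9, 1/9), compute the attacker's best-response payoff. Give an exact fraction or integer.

target 1: (5)·(1/9) + (3)·(1/3) + (1)·(4/9) + (9)·(1/9) = 3.
target 2: (6)·(1/9) + (10)·(1/3) + (10)·(4/9) + (10)·(1/9) = 86/9.
The best pure response is target 2 with expected payoff 86/9.

86/9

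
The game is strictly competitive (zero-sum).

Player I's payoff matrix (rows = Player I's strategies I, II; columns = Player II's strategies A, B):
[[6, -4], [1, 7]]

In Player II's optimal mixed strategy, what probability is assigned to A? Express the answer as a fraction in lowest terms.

Row minima are -4 and 1, so Player I's maximin is 1; column maxima are 6 and 7, so Player II's minimax is 6. These differ, so the equilibrium is in mixed strategies.
Let Player II play A with probability q. Player I is indifferent when 6q − 4(1−q) = q + 7(1−q), giving q = 11/16.

11/16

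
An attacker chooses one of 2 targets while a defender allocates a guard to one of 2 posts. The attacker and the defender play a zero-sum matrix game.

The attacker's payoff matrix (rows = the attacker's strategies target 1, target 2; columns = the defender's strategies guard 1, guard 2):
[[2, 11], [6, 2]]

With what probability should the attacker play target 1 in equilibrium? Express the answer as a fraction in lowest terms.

4/13

Row minima are 2 and 2, so the attacker's maximin is 2; column maxima are 6 and 11, so the defender's minimax is 6. These differ, so the equilibrium is in mixed strategies.
Let the attacker play target 1 with probability p. The defender is indifferent when 2p + 6(1−p) = 11p + 2(1−p), giving p = 4/13.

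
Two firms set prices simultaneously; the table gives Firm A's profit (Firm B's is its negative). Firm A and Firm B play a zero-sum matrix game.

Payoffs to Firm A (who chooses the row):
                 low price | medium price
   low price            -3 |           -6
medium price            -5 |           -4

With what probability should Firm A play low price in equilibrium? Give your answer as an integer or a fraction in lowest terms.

Row minima are -6 and -5, so Firm A's maximin is -5; column maxima are -3 and -4, so Firm B's minimax is -4. These differ, so the equilibrium is in mixed strategies.
Let Firm A play low price with probability p. Firm B is indifferent when −3p − 5(1−p) = −6p − 4(1−p), giving p = 1/4.

1/4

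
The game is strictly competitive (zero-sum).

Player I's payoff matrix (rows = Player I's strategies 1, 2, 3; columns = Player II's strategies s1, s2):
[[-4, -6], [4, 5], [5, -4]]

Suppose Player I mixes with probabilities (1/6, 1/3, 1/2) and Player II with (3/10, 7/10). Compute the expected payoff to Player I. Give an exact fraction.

1/60

Against (3/10, 7/10), each row's expected payoff is 1: -27/5; 2: 47/10; 3: -13/10.
Taking the (1/6, 1/3, 1/2)-weighted average: (1/6)·(-27/5) + (1/3)·(47/10) + (1/2)·(-13/10) = 1/60.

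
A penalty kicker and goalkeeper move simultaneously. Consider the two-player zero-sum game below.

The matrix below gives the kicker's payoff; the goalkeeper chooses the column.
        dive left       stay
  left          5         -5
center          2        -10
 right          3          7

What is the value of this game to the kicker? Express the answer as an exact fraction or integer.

Row center is strictly dominated by row left, so the kicker never plays it.
The remaining 2×2 game on (left, right) × (dive left, stay) has no saddle point. Let the kicker play left with probability p; indifference gives 5p + 3(1−p) = −5p + 7(1−p), so p = 2/7.
Similarly the goalkeeper's optimal q on dive left is 6/7, and the value is 5·(6/7) + (-5)·(1/7) = 25/7.

25/7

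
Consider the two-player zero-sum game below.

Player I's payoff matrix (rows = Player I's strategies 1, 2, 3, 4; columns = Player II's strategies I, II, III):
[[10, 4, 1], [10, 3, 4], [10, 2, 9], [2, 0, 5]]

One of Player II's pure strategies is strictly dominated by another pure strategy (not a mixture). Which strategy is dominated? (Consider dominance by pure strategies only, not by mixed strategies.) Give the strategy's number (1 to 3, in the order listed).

1

Player II prefers columns that give Player I less. Compare I with II: 4 < 10, 3 < 10, 2 < 10, 0 < 2.
So II strictly dominates I for Player II; I is strictly dominated.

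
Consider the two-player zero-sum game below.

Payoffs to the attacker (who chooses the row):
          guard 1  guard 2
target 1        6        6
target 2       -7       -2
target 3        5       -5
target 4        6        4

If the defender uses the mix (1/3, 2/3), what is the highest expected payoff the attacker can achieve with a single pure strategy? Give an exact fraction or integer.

target 1: (6)·(1/3) + (6)·(2/3) = 6.
target 2: (-7)·(1/3) + (-2)·(2/3) = -11/3.
target 3: (5)·(1/3) + (-5)·(2/3) = -5/3.
target 4: (6)·(1/3) + (4)·(2/3) = 14/3.
The best pure response is target 1 with expected payoff 6.

6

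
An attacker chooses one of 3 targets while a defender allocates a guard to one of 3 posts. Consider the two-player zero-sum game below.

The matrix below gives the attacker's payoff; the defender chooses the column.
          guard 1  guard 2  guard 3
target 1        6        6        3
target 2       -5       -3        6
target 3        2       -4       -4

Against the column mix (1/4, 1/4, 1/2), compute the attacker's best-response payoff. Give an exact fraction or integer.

target 1: (6)·(1/4) + (6)·(1/4) + (3)·(1/2) = 9/2.
target 2: (-5)·(1/4) + (-3)·(1/4) + (6)·(1/2) = 1.
target 3: (2)·(1/4) + (-4)·(1/4) + (-4)·(1/2) = -5/2.
The best pure response is target 1 with expected payoff 9/2.

9/2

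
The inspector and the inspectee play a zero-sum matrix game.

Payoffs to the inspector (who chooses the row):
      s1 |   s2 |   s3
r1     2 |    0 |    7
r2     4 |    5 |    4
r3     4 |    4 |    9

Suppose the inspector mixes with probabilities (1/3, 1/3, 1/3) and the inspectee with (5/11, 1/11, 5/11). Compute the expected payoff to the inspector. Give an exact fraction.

Against (5/11, 1/11, 5/11), each row's expected payoff is r1: 45/11; r2: 45/11; r3: 69/11.
Taking the (1/3, 1/3, 1/3)-weighted average: (1/3)·(45/11) + (1/3)·(45/11) + (1/3)·(69/11) = 53/11.

53/11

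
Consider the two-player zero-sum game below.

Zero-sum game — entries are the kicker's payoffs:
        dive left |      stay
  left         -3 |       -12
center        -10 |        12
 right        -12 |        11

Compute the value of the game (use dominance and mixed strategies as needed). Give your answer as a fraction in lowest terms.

-156/31

Row right is strictly dominated by row center, so the kicker never plays it.
The remaining 2×2 game on (left, center) × (dive left, stay) has no saddle point. Let the kicker play left with probability p; indifference gives −3p − 10(1−p) = −12p + 12(1−p), so p = 22/31.
Similarly the goalkeeper's optimal q on dive left is 24/31, and the value is -3·(24/31) + (-12)·(7/31) = -156/31.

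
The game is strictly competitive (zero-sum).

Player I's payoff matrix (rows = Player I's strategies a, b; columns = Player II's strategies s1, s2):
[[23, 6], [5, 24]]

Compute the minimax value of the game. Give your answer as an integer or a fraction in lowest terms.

Row minima are 6 and 5, so Player I's maximin is 6; column maxima are 23 and 24, so Player II's minimax is 23. These differ, so the equilibrium is in mixed strategies.
Let Player I play a with probability p. Player II is indifferent when 23p + 5(1−p) = 6p + 24(1−p), giving p = 19/36.
Let Player II play s1 with probability q. Player I is indifferent when 23q + 6(1−q) = 5q + 24(1−q), giving q = 1/2.
The value is 23·(1/2) + (6)·(1/2) = 29/2.

29/2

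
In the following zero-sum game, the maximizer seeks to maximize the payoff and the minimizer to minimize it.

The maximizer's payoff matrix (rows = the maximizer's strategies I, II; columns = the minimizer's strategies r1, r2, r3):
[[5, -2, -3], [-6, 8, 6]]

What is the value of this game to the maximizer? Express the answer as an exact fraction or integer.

Column r2 is strictly dominated by r3 for the minimizer (it gives the maximizer more in every row).
The remaining 2×2 game on (I, II) × (r1, r3) has no saddle point. Let the maximizer play I with probability p; indifference gives 5p − 6(1−p) = −3p + 6(1−p), so p = 3/5.
Similarly the minimizer's optimal q on r1 is 9/20, and the value is 5·(9/20) + (-3)·(11/20) = 3/5.

3/5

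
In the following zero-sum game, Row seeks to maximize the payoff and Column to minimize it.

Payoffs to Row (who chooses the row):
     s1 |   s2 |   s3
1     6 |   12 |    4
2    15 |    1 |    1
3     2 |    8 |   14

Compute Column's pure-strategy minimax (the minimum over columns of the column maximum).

12

The worst case (largest entry) in each column is s1: 15, s2: 12, s3: 14.
The best (smallest) of these is 12.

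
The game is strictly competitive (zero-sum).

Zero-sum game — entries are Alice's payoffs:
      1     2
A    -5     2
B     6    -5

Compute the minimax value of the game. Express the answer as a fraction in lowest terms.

-13/18

Row minima are -5 and -5, so Alice's maximin is -5; column maxima are 6 and 2, so Bob's minimax is 2. These differ, so the equilibrium is in mixed strategies.
Let Alice play A with probability p. Bob is indifferent when −5p + 6(1−p) = 2p − 5(1−p), giving p = 11/18.
Let Bob play 1 with probability q. Alice is indifferent when −5q + 2(1−q) = 6q − 5(1−q), giving q = 7/18.
The value is -5·(7/18) + (2)·(11/18) = -13/18.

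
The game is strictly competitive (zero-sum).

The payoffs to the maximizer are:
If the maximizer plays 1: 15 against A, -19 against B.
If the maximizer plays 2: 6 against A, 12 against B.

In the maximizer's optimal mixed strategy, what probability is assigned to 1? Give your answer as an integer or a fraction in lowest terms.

Row minima are -19 and 6, so the maximizer's maximin is 6; column maxima are 15 and 12, so the minimizer's minimax is 12. These differ, so the equilibrium is in mixed strategies.
Let the maximizer play 1 with probability p. The minimizer is indifferent when 15p + 6(1−p) = −19p + 12(1−p), giving p = 3/20.

3/20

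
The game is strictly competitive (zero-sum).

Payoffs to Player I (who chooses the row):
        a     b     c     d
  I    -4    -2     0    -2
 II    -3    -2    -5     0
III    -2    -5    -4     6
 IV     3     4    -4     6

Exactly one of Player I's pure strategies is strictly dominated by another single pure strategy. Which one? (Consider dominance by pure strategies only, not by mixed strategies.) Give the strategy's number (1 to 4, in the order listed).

Compare II with IV: 3 > -3, 4 > -2, -4 > -5, 6 > 0.
So IV strictly dominates II for Player I; II is strictly dominated.

2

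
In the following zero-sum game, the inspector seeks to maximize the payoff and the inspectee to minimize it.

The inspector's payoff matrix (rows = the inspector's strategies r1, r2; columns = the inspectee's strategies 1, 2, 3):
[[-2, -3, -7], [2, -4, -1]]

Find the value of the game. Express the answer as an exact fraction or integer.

Column 1 is strictly dominated by 2 for the inspectee (it gives the inspector more in every row).
The remaining 2×2 game on (r1, r2) × (2, 3) has no saddle point. Let the inspector play r1 with probability p; indifference gives −3p − 4(1−p) = −7p − (1−p), so p = 3/7.
Similarly the inspectee's optimal q on 2 is 6/7, and the value is -3·(6/7) + (-7)·(1/7) = -25/7.

-25/7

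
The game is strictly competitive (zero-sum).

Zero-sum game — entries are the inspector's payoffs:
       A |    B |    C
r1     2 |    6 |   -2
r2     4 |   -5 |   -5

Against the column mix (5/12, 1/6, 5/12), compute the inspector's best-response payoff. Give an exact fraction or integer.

r1: (2)·(5/12) + (6)·(1/6) + (-2)·(5/12) = 1.
r2: (4)·(5/12) + (-5)·(1/6) + (-5)·(5/12) = -5/4.
The best pure response is r1 with expected payoff 1.

1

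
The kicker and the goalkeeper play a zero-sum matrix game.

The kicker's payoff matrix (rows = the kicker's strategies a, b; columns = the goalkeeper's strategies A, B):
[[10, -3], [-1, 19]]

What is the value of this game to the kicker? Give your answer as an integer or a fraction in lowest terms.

Row minima are -3 and -1, so the kicker's maximin is -1; column maxima are 10 and 19, so the goalkeeper's minimax is 10. These differ, so the equilibrium is in mixed strategies.
Let the kicker play a with probability p. The goalkeeper is indifferent when 10p − (1−p) = −3p + 19(1−p), giving p = 20/33.
Let the goalkeeper play A with probability q. The kicker is indifferent when 10q − 3(1−q) = −q + 19(1−q), giving q = 2/3.
The value is 10·(2/3) + (-3)·(1/3) = 17/3.

17/3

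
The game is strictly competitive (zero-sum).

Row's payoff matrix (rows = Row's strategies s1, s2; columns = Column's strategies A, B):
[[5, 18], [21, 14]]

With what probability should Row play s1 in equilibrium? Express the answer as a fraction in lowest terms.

7/20

Row minima are 5 and 14, so Row's maximin is 14; column maxima are 21 and 18, so Column's minimax is 18. These differ, so the equilibrium is in mixed strategies.
Let Row play s1 with probability p. Column is indifferent when 5p + 21(1−p) = 18p + 14(1−p), giving p = 7/20.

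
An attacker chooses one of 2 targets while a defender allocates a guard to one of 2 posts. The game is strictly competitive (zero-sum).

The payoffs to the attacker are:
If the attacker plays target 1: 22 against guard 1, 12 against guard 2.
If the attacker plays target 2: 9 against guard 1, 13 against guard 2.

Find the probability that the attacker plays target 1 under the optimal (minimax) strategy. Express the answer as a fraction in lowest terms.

Row minima are 12 and 9, so the attacker's maximin is 12; column maxima are 22 and 13, so the defender's minimax is 13. These differ, so the equilibrium is in mixed strategies.
Let the attacker play target 1 with probability p. The defender is indifferent when 22p + 9(1−p) = 12p + 13(1−p), giving p = 2/7.

2/7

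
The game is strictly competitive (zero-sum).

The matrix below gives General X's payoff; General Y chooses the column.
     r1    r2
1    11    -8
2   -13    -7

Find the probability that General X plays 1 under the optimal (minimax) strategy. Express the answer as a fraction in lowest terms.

6/25

Row minima are -8 and -13, so General X's maximin is -8; column maxima are 11 and -7, so General Y's minimax is -7. These differ, so the equilibrium is in mixed strategies.
Let General X play 1 with probability p. General Y is indifferent when 11p − 13(1−p) = −8p − 7(1−p), giving p = 6/25.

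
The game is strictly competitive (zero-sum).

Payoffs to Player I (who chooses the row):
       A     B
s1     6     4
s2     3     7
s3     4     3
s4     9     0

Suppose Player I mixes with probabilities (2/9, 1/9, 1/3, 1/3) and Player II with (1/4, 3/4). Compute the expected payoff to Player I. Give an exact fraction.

7/2

Against (1/4, 3/4), each row's expected payoff is s1: 9/2; s2: 6; s3: 13/4; s4: 9/4.
Taking the (2/9, 1/9, 1/3, 1/3)-weighted average: (2/9)·(9/2) + (1/9)·(6) + (1/3)·(13/4) + (1/3)·(9/4) = 7/2.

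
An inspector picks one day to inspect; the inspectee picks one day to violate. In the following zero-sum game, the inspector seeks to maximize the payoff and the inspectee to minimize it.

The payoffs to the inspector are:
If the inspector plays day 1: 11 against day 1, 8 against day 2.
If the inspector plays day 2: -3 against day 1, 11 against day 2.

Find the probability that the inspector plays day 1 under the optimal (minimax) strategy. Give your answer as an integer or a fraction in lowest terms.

14/17

Row minima are 8 and -3, so the inspector's maximin is 8; column maxima are 11 and 11, so the inspectee's minimax is 11. These differ, so the equilibrium is in mixed strategies.
Let the inspector play day 1 with probability p. The inspectee is indifferent when 11p − 3(1−p) = 8p + 11(1−p), giving p = 14/17.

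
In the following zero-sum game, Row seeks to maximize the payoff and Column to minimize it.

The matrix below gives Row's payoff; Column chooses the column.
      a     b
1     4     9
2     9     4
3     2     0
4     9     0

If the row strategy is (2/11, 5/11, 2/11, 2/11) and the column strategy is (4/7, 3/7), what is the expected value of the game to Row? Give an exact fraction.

414/77

Against (4/7, 3/7), each row's expected payoff is 1: 43/7; 2: 48/7; 3: 8/7; 4: 36/7.
Taking the (2/11, 5/11, 2/11, 2/11)-weighted average: (2/11)·(43/7) + (5/11)·(48/7) + (2/11)·(8/7) + (2/11)·(36/7) = 414/77.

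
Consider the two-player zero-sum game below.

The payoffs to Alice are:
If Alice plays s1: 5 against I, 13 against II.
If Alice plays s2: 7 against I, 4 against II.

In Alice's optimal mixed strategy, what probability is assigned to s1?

Row minima are 5 and 4, so Alice's maximin is 5; column maxima are 7 and 13, so Bob's minimax is 7. These differ, so the equilibrium is in mixed strategies.
Let Alice play s1 with probability p. Bob is indifferent when 5p + 7(1−p) = 13p + 4(1−p), giving p = 3/11.

3/11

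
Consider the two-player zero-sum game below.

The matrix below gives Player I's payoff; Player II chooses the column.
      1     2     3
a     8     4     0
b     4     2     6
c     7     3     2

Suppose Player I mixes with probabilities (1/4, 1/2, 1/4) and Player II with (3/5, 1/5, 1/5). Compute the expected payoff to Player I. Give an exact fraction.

Against (3/5, 1/5, 1/5), each row's expected payoff is a: 28/5; b: 4; c: 26/5.
Taking the (1/4, 1/2, 1/4)-weighted average: (1/4)·(28/5) + (1/2)·(4) + (1/4)·(26/5) = 47/10.

47/10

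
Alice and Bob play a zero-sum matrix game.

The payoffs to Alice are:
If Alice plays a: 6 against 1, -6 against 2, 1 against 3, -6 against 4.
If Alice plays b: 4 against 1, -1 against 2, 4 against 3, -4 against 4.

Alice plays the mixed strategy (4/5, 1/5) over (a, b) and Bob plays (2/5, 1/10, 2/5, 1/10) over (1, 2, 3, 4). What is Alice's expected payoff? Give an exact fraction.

Against (2/5, 1/10, 2/5, 1/10), each row's expected payoff is a: 8/5; b: 27/10.
Taking the (4/5, 1/5)-weighted average: (4/5)·(8/5) + (1/5)·(27/10) = 91/50.

91/50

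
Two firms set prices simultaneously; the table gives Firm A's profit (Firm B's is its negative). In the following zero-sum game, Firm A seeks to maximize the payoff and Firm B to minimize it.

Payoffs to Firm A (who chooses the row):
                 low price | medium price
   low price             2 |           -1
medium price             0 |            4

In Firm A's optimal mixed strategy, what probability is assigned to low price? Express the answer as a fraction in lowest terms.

4/7

Row minima are -1 and 0, so Firm A's maximin is 0; column maxima are 2 and 4, so Firm B's minimax is 2. These differ, so the equilibrium is in mixed strategies.
Let Firm A play low price with probability p. Firm B is indifferent when 2p = −p + 4(1−p), giving p = 4/7.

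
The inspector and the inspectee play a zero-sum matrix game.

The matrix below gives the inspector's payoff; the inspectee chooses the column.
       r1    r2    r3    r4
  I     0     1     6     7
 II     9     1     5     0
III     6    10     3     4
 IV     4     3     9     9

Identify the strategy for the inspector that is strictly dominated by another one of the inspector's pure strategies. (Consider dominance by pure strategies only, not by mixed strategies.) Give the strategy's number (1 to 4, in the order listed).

1

Compare I with IV: 4 > 0, 3 > 1, 9 > 6, 9 > 7.
So IV strictly dominates I for the inspector; I is strictly dominated.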